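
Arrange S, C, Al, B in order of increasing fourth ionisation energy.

S, C, Al, B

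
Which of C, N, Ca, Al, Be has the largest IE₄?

Be

After 3 electrons have been removed, what remains? C³⁺ still has 1 valence electron; N³⁺ still has 2 valence electrons; Ca³⁺ is already 1 electron into the core; Al³⁺ is the bare [Ne] core; Be³⁺ is already 1 electron into the core.
Usually core removal costs more than valence removal, but here the competition is close: a tightly held n=2 valence electron can cost more to remove than an n=3 core electron, so the actual values have to decide it.
Valence configurations: C³⁺ [He]2s¹, N³⁺ [He]2s².
The numbers (kJ/mol): C 6223, N 7475, Ca 6491, Al 11577, Be 21007.
Overall IE_4 order: C < Ca < N < Al < Be.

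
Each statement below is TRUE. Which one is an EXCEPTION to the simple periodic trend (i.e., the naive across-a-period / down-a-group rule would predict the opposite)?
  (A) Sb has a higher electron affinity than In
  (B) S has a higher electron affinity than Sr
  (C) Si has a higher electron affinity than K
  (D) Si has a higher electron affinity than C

(D)

The general trend: electron affinity increases across a period and decreases down a group.
(A) Sb (period 5, group 15) vs In (period 5, group 13): the stated order agrees with the simple trend.
(B) S (period 3, group 16) vs Sr (period 5, group 2): the stated order agrees with the simple trend.
(C) Si (period 3, group 14) vs K (period 4, group 1): the stated order agrees with the simple trend.
(D) Si (period 3, group 14) vs C (period 2, group 14): the stated order contradicts the simple trend.
The exception is (D): Si's larger, more diffuse 3p orbitals accept an added electron slightly more readily than C's compact 2p.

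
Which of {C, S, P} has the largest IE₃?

C

IE_3 is the cost of taking one more electron from the +2 cation: C²⁺ still has 2 valence electrons; S²⁺ still has 4 valence electrons; P²⁺ still has 3 valence electrons.
All are still removing valence electrons, so compare the +2 ions as you would atoms: IE_3 generally rises across a period (higher Z_eff) and falls down a group (larger shell), subject to the usual subshell exceptions.
Valence configurations: C²⁺ [He]2s², S²⁺ [Ne]3s²3p², P²⁺ [Ne]3s²3p¹.
Tabulated IE_3 (kJ/mol): C 4620, S 3357, P 2914.
Overall IE_3 order: P < S < C.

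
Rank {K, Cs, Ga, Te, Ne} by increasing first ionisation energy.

Ne is in period 2, group 18; K is in period 4, group 1; Ga is in period 4, group 13; Te is in period 5, group 16; Cs is in period 6, group 1.
First ionization energy rises across a period (greater Z_eff holds electrons more tightly) and falls down a group (valence electrons are farther from the nucleus).
These span different periods and groups, so the two trends combine.
K > Cs: they share group 1; the group trend gives K the larger value.
Ga > K: both are in period 4; the period trend gives Ga the larger value.
Te > Ga: the two effects oppose for this pair; the across-period effect wins (869 vs 579 kJ/mol).
Ne > Te: relative to Te, both the across-period and down-group shifts push Ne's first ionization energy up.
Approximate values (kJ/mol): Ne 2081, K 419, Ga 579, Te 869, Cs 376.
So from lowest to highest: Cs < K < Ga < Te < Ne.

Cs < K < Ga < Te < Ne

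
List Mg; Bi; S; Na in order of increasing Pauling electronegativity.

Na is in period 3, group 1; Mg is in period 3, group 2; S is in period 3, group 16; Bi is in period 6, group 15.
EN rises left→right (higher Z_eff, smaller atoms) and falls top→bottom (larger, more shielded atoms).
These span different periods and groups, so the two trends combine.
Mg > Na: Mg lies to the right of Na in period 3, so the across-period effect alone puts Mg higher.
Bi > Mg: period and group pull opposite ways; the across-period shift dominates (2.02 vs 1.31).
S > Bi: both effects reinforce here, so S is clearly the higher of the two.
Tabulated electronegativity (Pauling): Na 0.93, Mg 1.31, S 2.58, Bi 2.02.
So from lowest to highest: Na < Mg < Bi < S.

Na < Mg < Bi < S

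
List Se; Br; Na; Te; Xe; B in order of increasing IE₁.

Na < B < Te < Se < Br < Xe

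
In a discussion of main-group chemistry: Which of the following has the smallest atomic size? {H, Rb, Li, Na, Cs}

H

Moving right in a period, electrons are added to the same shell under a stronger nuclear pull, so atoms get smaller; moving down, a new shell is opened and atoms get larger.
All are in group 1, so atomic radius increases down the group.
The smallest atomic size among these belongs to H.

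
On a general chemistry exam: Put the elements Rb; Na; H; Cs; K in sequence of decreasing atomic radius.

H is in period 1, group 1; Na is in period 3, group 1; K is in period 4, group 1; Rb is in period 5, group 1; Cs is in period 6, group 1.
Radius decreases left→right (rising Z_eff, same n) and increases top→bottom (higher n).
All are in group 1, so atomic radius increases down the group.
So from largest to smallest: Cs > Rb > K > Na > H.

Cs > Rb > K > Na > H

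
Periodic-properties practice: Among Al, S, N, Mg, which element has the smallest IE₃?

Al

IE_3 is the cost of taking one more electron from the +2 cation: Al²⁺ still has 1 valence electron; S²⁺ still has 4 valence electrons; N²⁺ still has 3 valence electrons; Mg²⁺ is the bare [Ne] core.
Pulling an electron out of a noble-gas core costs far more than removing a remaining valence electron, so Mg sits at the high end of IE_3.
Valence configurations: Al²⁺ [Ne]3s¹, S²⁺ [Ne]3s²3p², N²⁺ [He]2s²2p¹.
Tabulated IE_3 (kJ/mol): Al 2745, S 3357, N 4578, Mg 7733.
Hence IE_3: Al < S < N < Mg.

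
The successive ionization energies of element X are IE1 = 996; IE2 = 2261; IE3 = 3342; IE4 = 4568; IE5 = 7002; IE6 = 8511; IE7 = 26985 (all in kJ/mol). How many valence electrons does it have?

Look for the largest jump between consecutive ionization energies: IE7/IE6 ≈ 3.2, far larger than any earlier ratio.
That jump marks the point where a core electron is being removed. So the atom has 6 valence electrons.

6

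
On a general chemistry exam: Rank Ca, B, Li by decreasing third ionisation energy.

IE_3 is the cost of taking one more electron from the +2 cation: Ca²⁺ is the bare [Ar] core; B²⁺ still has 1 valence electron; Li²⁺ is already 1 electron into the core.
Pulling an electron out of a noble-gas core costs far more than removing a remaining valence electron, so Ca and Li sit at the high end of IE_3.
The numbers (kJ/mol): Ca 4912, B 3660, Li 11815.
So the third ionization energies run B < Ca < Li.

Li > Ca > B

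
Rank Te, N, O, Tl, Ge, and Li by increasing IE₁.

Li, Tl, Ge, Te, O, N

Li is in period 2, group 1; N is in period 2, group 15; O is in period 2, group 16; Ge is in period 4, group 14; Te is in period 5, group 16; Tl is in period 6, group 13.
Removing the outermost electron gets harder across a period and easier down a group.
These span different periods and groups, so the two trends combine.
Tl > Li: the two effects oppose for this pair; the across-period effect wins (589 vs 520 kJ/mol).
Ge > Tl: both effects reinforce here, so Ge is clearly the higher of the two.
Te > Ge: the two effects oppose for this pair; the across-period effect wins (869 vs 762 kJ/mol).
O > Te: they share group 16; the group trend gives O the larger value.
N > O: this pair runs against the simple trend — see the exception note.
Note the exception: N has a higher first ionization energy than O, contrary to the simple trend — pairing an electron in O's 2p⁴ costs repulsion energy, so O ionizes more easily than half-filled N (2p³).
For reference (kJ/mol): Li 520, N 1402, O 1314, Ge 762, Te 869, Tl 589.
So from lowest to highest: Li < Tl < Ge < Te < O < N.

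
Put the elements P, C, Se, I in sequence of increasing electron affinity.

P < C < Se < I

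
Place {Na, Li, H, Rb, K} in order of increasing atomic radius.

H is in period 1, group 1; Li is in period 2, group 1; Na is in period 3, group 1; K is in period 4, group 1; Rb is in period 5, group 1.
Atomic radius shrinks across a period as nuclear charge pulls the same shell inward, and grows down a group as new shells are added.
All are in group 1, so atomic radius increases down the group.
So from smallest to largest: H < Li < Na < K < Rb.

H, Li, Na, K, Rb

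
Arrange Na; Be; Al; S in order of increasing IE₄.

S < Na < Al < Be

IE_4 is the cost of taking one more electron from the +3 cation: Na³⁺ is already 2 electrons into the core; Be³⁺ is already 1 electron into the core; Al³⁺ is the bare [Ne] core; S³⁺ still has 3 valence electrons.
Pulling an electron out of a noble-gas core costs far more than removing a remaining valence electron, so Na, Al and Be sit at the high end of IE_4.
Tabulated IE_4 (kJ/mol): Na 9543, Be 21007, Al 11577, S 4556.
Overall IE_4 order: S < Na < Al < Be.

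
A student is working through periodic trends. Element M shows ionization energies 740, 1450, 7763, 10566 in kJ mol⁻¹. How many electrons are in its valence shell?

2

Look for the largest jump between consecutive ionization energies: IE3/IE2 ≈ 5.4, far larger than any earlier ratio.
That jump marks the point where a core electron is being removed. So the atom has 2 valence electrons.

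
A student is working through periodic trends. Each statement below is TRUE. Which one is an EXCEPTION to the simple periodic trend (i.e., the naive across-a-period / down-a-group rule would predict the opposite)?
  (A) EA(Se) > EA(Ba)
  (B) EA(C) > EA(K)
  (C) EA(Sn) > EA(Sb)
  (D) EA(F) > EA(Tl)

The general trend: electron affinity increases across a period and decreases down a group.
(A) Se (period 4, group 16) vs Ba (period 6, group 2): the stated order agrees with the simple trend.
(B) C (period 2, group 14) vs K (period 4, group 1): the stated order agrees with the simple trend.
(C) Sn (period 5, group 14) vs Sb (period 5, group 15): the stated order contradicts the simple trend.
(D) F (period 2, group 17) vs Tl (period 6, group 13): the stated order agrees with the simple trend.
The exception is (C): adding an electron to Sb's half-filled 5p³ is unfavourable, so Sn has the more exothermic EA.

(C)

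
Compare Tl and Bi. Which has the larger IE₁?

Bi

Tl is in period 6, group 13; Bi is in period 6, group 15.
IE₁ increases left→right with effective nuclear charge and decreases top→bottom as the valence shell moves farther out.
All lie in period 6, so first ionization energy increases left to right.
So Bi has the larger IE₁ (Bi > Tl).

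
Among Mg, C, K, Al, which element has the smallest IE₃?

Al

Consider each +2 ion: Mg²⁺ is the bare [Ne] core; C²⁺ still has 2 valence electrons; K²⁺ is already 1 electron into the core; Al²⁺ still has 1 valence electron.
Usually core removal costs more than valence removal, but here the competition is close: a tightly held n=2 valence electron can cost more to remove than an n=3 core electron, so the actual values have to decide it.
Valence configurations: C²⁺ [He]2s², Al²⁺ [Ne]3s¹.
Approximate IE_3 values (kJ/mol): Mg 7733, C 4620, K 4420, Al 2745.
Overall IE_3 order: Al < K < C < Mg.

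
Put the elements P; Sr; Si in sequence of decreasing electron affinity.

Si > P > Sr

Si is in period 3, group 14; P is in period 3, group 15; Sr is in period 5, group 2.
EA tends to increase across a period and decrease down a group, though the pattern is less regular than for IE or radius.
Neither a single period nor a single group — weigh both effects.
P > Sr: both effects reinforce here, so P is clearly the higher of the two.
Si > P: this pair runs against the simple trend — see the exception note.
Note the exception: Si has a higher electron affinity than P, contrary to the simple trend — adding an electron to P's half-filled 3p³ is unfavourable, so Si (3p²) has the more exothermic EA.
Approximate values (kJ/mol): Si 134, P 72, Sr 5.
So from highest to lowest: Si > P > Sr.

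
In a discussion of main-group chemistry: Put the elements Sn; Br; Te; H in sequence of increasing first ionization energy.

IE₁ increases left→right with effective nuclear charge and decreases top→bottom as the valence shell moves farther out.
These span different periods and groups, so the two trends combine.
Te > Sn: Te lies to the right of Sn in period 5, so the across-period effect alone puts Te higher.
Br > Te: both effects reinforce here, so Br is clearly the higher of the two.
H > Br: the two effects oppose for this pair; the down-group effect wins (1312 vs 1140 kJ/mol).
Tabulated first ionization energy (kJ/mol): H 1312, Br 1140, Sn 709, Te 869.
So from lowest to highest: Sn < Te < Br < H.

Sn < Te < Br < H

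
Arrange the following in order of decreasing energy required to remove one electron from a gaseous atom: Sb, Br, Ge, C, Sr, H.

H is in period 1, group 1; C is in period 2, group 14; Ge is in period 4, group 14; Br is in period 4, group 17; Sr is in period 5, group 2; Sb is in period 5, group 15.
Removing the outermost electron gets harder across a period and easier down a group.
Here both period and group differ, so the two effects have to be weighed against each other.
Ge > Sr: both effects reinforce here, so Ge is clearly the higher of the two.
Sb > Ge: period and group pull opposite ways; the across-period shift dominates (831 vs 762 kJ/mol).
C > Sb: the two effects oppose for this pair; the down-group effect wins (1086 vs 831 kJ/mol).
Br > C: the two effects oppose for this pair; the across-period effect wins (1140 vs 1086 kJ/mol).
H > Br: period and group pull opposite ways; the down-group shift dominates (1312 vs 1140 kJ/mol).
For reference (kJ/mol): H 1312, C 1086, Ge 762, Br 1140, Sr 550, Sb 831.
So from highest to lowest: H > Br > C > Sb > Ge > Sr.

H, Br, C, Sb, Ge, Sr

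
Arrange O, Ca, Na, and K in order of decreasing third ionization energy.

After 2 electrons have been removed, what remains? O²⁺ still has 4 valence electrons; Ca²⁺ is the bare [Ar] core; Na²⁺ is already 1 electron into the core; K²⁺ is already 1 electron into the core.
Usually core removal costs more than valence removal, but here the competition is close: a tightly held n=2 valence electron can cost more to remove than an n=3 core electron, so the actual values have to decide it.
The numbers (kJ/mol): O 5300, Ca 4912, Na 6910, K 4420.
So the third ionization energies run K < Ca < O < Na.

Na > O > Ca > K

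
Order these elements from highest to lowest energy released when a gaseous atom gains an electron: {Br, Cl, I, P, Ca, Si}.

Cl > Br > I > Si > P > Ca

EA tends to increase across a period and decrease down a group, though the pattern is less regular than for IE or radius.
These span different periods and groups, so the two trends combine.
P > Ca: both effects reinforce here, so P is clearly the higher of the two.
Si > P: this pair runs against the simple trend — see the exception note.
I > Si: period and group pull opposite ways; the across-period shift dominates (295 vs 134 kJ/mol).
Br > I: Br sits above I in group 17, so the down-group effect alone puts Br higher.
Cl > Br: Cl sits above Br in group 17, so the down-group effect alone puts Cl higher.
Note the exception: Si has a higher electron affinity than P, contrary to the simple trend — adding an electron to P's half-filled 3p³ is unfavourable, so Si (3p²) has the more exothermic EA.
Approximate values (kJ/mol): Si 134, P 72, Cl 349, Ca 2, Br 325, I 295.
So from highest to lowest: Cl > Br > I > Si > P > Ca.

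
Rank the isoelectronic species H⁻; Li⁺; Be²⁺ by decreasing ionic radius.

All of these have 2 electrons, so size is governed by nuclear charge alone: the more protons, the stronger the pull on the same electron cloud, and the smaller the ion.
Nuclear charges: Be²⁺ (Z=4), Li⁺ (Z=3), H⁻ (Z=1).
Largest to smallest: H⁻ > Li⁺ > Be²⁺.

H⁻ > Li⁺ > Be²⁺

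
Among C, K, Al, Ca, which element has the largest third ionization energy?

Ca

IE_3 is the cost of taking one more electron from the +2 cation: C²⁺ still has 2 valence electrons; K²⁺ is already 1 electron into the core; Al²⁺ still has 1 valence electron; Ca²⁺ is the bare [Ar] core.
Usually core removal costs more than valence removal, but here the competition is close: a tightly held n=2 valence electron can cost more to remove than an n=3 core electron, so the actual values have to decide it.
Valence configurations: C²⁺ [He]2s², Al²⁺ [Ne]3s¹.
Tabulated IE_3 (kJ/mol): C 4620, K 4420, Al 2745, Ca 4912.
Hence IE_3: Al < K < C < Ca.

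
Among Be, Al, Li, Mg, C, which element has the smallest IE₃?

After 2 electrons have been removed, what remains? Be²⁺ is the bare [He] core; Al²⁺ still has 1 valence electron; Li²⁺ is already 1 electron into the core; Mg²⁺ is the bare [Ne] core; C²⁺ still has 2 valence electrons.
Breaking into a closed-shell core is much more expensive than removing a leftover valence electron — Mg, Li and Be have the largest IE_3 here.
Valence configurations: Al²⁺ [Ne]3s¹, C²⁺ [He]2s².
Approximate IE_3 values (kJ/mol): Be 14849, Al 2745, Li 11815, Mg 7733, C 4620.
So the third ionization energies run Al < C < Mg < Li < Be.

Al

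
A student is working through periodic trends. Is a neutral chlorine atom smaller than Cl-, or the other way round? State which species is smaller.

Cl

Forming Cl- adds 1 electron to Cl. More electron–electron repulsion in the same shell, with unchanged nuclear charge, lets the cloud expand.
An anion is larger than its parent atom: Cl- > Cl.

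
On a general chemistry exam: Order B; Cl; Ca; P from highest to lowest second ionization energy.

B, Cl, P, Ca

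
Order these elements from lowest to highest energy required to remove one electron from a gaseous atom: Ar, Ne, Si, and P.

Si, P, Ar, Ne

IE₁ increases left→right with effective nuclear charge and decreases top→bottom as the valence shell moves farther out.
These span different periods and groups, so the two trends combine.
P > Si: P lies to the right of Si in period 3, so the across-period effect alone puts P higher.
Ar > P: Ar lies to the right of P in period 3, so the across-period effect alone puts Ar higher.
Ne > Ar: they share group 18; the group trend gives Ne the larger value.
For reference (kJ/mol): Ne 2081, Si 786, P 1012, Ar 1521.
So from lowest to highest: Si < P < Ar < Ne.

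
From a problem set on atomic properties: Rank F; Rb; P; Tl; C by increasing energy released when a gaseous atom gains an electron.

Tl < Rb < P < C < F

Electron affinity generally becomes more exothermic across a period toward the halogens and less exothermic down a group.
Here both period and group differ, so the two effects have to be weighed against each other.
Rb > Tl: period and group pull opposite ways; the down-group shift dominates (47 vs 19 kJ/mol).
P > Rb: relative to Rb, both the across-period and down-group shifts push P's electron affinity up.
C > P: period and group pull opposite ways; the down-group shift dominates (122 vs 72 kJ/mol).
F > C: F lies to the right of C in period 2, so the across-period effect alone puts F higher.
Tabulated electron affinity (kJ/mol): C 122, F 328, P 72, Rb 47, Tl 19.
So from lowest to highest: Tl < Rb < P < C < F.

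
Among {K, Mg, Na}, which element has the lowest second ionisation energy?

After 1 electron has been removed, what remains? K⁺ is the bare [Ar] core; Mg⁺ still has 1 valence electron; Na⁺ is the bare [Ne] core.
Pulling an electron out of a noble-gas core costs far more than removing a remaining valence electron, so K and Na sit at the high end of IE_2.
The numbers (kJ/mol): K 3052, Mg 1451, Na 4562.
So the second ionization energies run Mg < K < Na.

Mg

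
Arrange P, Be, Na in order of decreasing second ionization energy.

IE_2 is the cost of taking one more electron from the +1 cation: P⁺ still has 4 valence electrons; Be⁺ still has 1 valence electron; Na⁺ is the bare [Ne] core.
Pulling an electron out of a noble-gas core costs far more than removing a remaining valence electron, so Na sits at the high end of IE_2.
Valence configurations: P⁺ [Ne]3s²3p², Be⁺ [He]2s¹.
The numbers (kJ/mol): P 1907, Be 1757, Na 4562.
Overall IE_2 order: Be < P < Na.

Na, P, Be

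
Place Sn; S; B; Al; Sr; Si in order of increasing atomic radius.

B, S, Si, Al, Sn, Sr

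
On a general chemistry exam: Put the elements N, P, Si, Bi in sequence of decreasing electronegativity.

N > P > Bi > Si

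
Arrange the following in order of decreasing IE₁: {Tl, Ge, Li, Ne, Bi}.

Ne, Ge, Bi, Tl, Li

Li is in period 2, group 1; Ne is in period 2, group 18; Ge is in period 4, group 14; Tl is in period 6, group 13; Bi is in period 6, group 15.
First ionization energy rises across a period (greater Z_eff holds electrons more tightly) and falls down a group (valence electrons are farther from the nucleus).
These span different periods and groups, so the two trends combine.
Tl > Li: the two effects oppose for this pair; the across-period effect wins (589 vs 520 kJ/mol).
Bi > Tl: Bi lies to the right of Tl in period 6, so the across-period effect alone puts Bi higher.
Ge > Bi: period and group pull opposite ways; the down-group shift dominates (762 vs 703 kJ/mol).
Ne > Ge: both effects reinforce here, so Ne is clearly the higher of the two.
For reference (kJ/mol): Li 520, Ne 2081, Ge 762, Tl 589, Bi 703.
So from highest to lowest: Ne > Ge > Bi > Tl > Li.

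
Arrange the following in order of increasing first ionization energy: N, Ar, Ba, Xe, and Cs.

Cs < Ba < Xe < N < Ar

N is in period 2, group 15; Ar is in period 3, group 18; Xe is in period 5, group 18; Cs is in period 6, group 1; Ba is in period 6, group 2.
IE₁ increases left→right with effective nuclear charge and decreases top→bottom as the valence shell moves farther out.
These span different periods and groups, so the two trends combine.
Ba > Cs: both are in period 6; the period trend gives Ba the larger value.
Xe > Ba: both effects reinforce here, so Xe is clearly the higher of the two.
N > Xe: period and group pull opposite ways; the down-group shift dominates (1402 vs 1170 kJ/mol).
Ar > N: period and group pull opposite ways; the across-period shift dominates (1521 vs 1402 kJ/mol).
Approximate values (kJ/mol): N 1402, Ar 1521, Xe 1170, Cs 376, Ba 503.
So from lowest to highest: Cs < Ba < Xe < N < Ar.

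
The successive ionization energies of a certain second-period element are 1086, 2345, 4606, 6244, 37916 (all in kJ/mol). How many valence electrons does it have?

4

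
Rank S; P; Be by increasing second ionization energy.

Be < P < S

After 1 electron has been removed, what remains? S⁺ still has 5 valence electrons; P⁺ still has 4 valence electrons; Be⁺ still has 1 valence electron.
All are still removing valence electrons, so compare the +1 ions as you would atoms: IE_2 generally rises across a period (higher Z_eff) and falls down a group (larger shell), subject to the usual subshell exceptions.
Valence configurations: S⁺ [Ne]3s²3p³, P⁺ [Ne]3s²3p², Be⁺ [He]2s¹.
Approximate IE_2 values (kJ/mol): S 2252, P 1907, Be 1757.
So the second ionization energies run Be < P < S.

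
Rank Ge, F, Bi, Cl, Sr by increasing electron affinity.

F is in period 2, group 17; Cl is in period 3, group 17; Ge is in period 4, group 14; Sr is in period 5, group 2; Bi is in period 6, group 15.
Atoms with high Z_eff and room in the valence shell (especially the halogens) have the most exothermic electron affinities.
These span different periods and groups, so the two trends combine.
Bi > Sr: the two effects oppose for this pair; the across-period effect wins (91 vs 5 kJ/mol).
Ge > Bi: period and group pull opposite ways; the down-group shift dominates (119 vs 91 kJ/mol).
F > Ge: both effects reinforce here, so F is clearly the higher of the two.
Cl > F: this pair runs against the simple trend — see the exception note.
Note the exception: Cl has a higher electron affinity than F, contrary to the simple trend — F's small 2p subshell makes the incoming electron feel strong e⁻–e⁻ repulsion, so Cl actually releases more energy on gaining an electron.
For reference (kJ/mol): F 328, Cl 349, Ge 119, Sr 5, Bi 91.
So from lowest to highest: Sr < Bi < Ge < F < Cl.

Sr < Bi < Ge < F < Cl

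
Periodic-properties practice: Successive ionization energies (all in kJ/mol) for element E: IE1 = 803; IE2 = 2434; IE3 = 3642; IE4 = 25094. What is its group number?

Group 13

Look for the largest jump between consecutive ionization energies: IE4/IE3 ≈ 6.9, far larger than any earlier ratio.
That jump marks the point where a core electron is being removed. So the atom has 3 valence electrons.
A main-group element with 3 valence electrons is in group 13.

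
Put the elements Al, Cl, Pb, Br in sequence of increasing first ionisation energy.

Al < Pb < Br < Cl

IE₁ increases left→right with effective nuclear charge and decreases top→bottom as the valence shell moves farther out.
Here both period and group differ, so the two effects have to be weighed against each other.
Pb > Al: the two effects oppose for this pair; the across-period effect wins (716 vs 578 kJ/mol).
Br > Pb: both effects reinforce here, so Br is clearly the higher of the two.
Cl > Br: Cl sits above Br in group 17, so the down-group effect alone puts Cl higher.
Tabulated first ionization energy (kJ/mol): Al 578, Cl 1251, Br 1140, Pb 716.
So from lowest to highest: Al < Pb < Br < Cl.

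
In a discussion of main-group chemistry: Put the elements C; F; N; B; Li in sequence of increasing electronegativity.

Li < B < C < N < F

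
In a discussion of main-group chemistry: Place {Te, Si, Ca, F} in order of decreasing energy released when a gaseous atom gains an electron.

F > Te > Si > Ca

F is in period 2, group 17; Si is in period 3, group 14; Ca is in period 4, group 2; Te is in period 5, group 16.
Adding an electron releases more energy for atoms nearer the top right (short of the noble gases).
Here both period and group differ, so the two effects have to be weighed against each other.
Si > Ca: relative to Ca, both the across-period and down-group shifts push Si's electron affinity up.
Te > Si: period and group pull opposite ways; the across-period shift dominates (190 vs 134 kJ/mol).
F > Te: relative to Te, both the across-period and down-group shifts push F's electron affinity up.
Tabulated electron affinity (kJ/mol): F 328, Si 134, Ca 2, Te 190.
So from highest to lowest: F > Te > Si > Ca.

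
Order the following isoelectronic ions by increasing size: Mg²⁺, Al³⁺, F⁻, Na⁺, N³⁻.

All of these have 10 electrons, so size is governed by nuclear charge alone: the more protons, the stronger the pull on the same electron cloud, and the smaller the ion.
Nuclear charges: Al³⁺ (Z=13), Mg²⁺ (Z=12), Na⁺ (Z=11), F⁻ (Z=9), N³⁻ (Z=7).
Smallest to largest: Al³⁺ < Mg²⁺ < Na⁺ < F⁻ < N³⁻.

Al³⁺ < Mg²⁺ < Na⁺ < F⁻ < N³⁻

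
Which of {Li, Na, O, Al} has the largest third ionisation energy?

Li

IE_3 is the cost of taking one more electron from the +2 cation: Li²⁺ is already 1 electron into the core; Na²⁺ is already 1 electron into the core; O²⁺ still has 4 valence electrons; Al²⁺ still has 1 valence electron.
Pulling an electron out of a noble-gas core costs far more than removing a remaining valence electron, so Na and Li sit at the high end of IE_3.
Valence configurations: O²⁺ [He]2s²2p², Al²⁺ [Ne]3s¹.
Tabulated IE_3 (kJ/mol): Li 11815, Na 6910, O 5300, Al 2745.
Hence IE_3: Al < O < Na < Li.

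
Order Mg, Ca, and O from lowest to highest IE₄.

Ca < O < Mg

The fourth ionization energy removes an electron from the +3 ion. For each element: Mg³⁺ is already 1 electron into the core; Ca³⁺ is already 1 electron into the core; O³⁺ still has 3 valence electrons.
Usually core removal costs more than valence removal, but here the competition is close: a tightly held n=2 valence electron can cost more to remove than an n=3 core electron, so the actual values have to decide it.
Approximate IE_4 values (kJ/mol): Mg 10543, Ca 6491, O 7469.
Putting it together, IE_4: Ca < O < Mg.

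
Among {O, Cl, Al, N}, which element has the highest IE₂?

The second ionization energy removes an electron from the +1 ion. For each element: O⁺ still has 5 valence electrons; Cl⁺ still has 6 valence electrons; Al⁺ still has 2 valence electrons; N⁺ still has 4 valence electrons.
All are still removing valence electrons, so compare the +1 ions as you would atoms: IE_2 generally rises across a period (higher Z_eff) and falls down a group (larger shell), subject to the usual subshell exceptions.
Valence configurations: O⁺ [He]2s²2p³, Cl⁺ [Ne]3s²3p⁴, Al⁺ [Ne]3s², N⁺ [He]2s²2p².
Approximate IE_2 values (kJ/mol): O 3388, Cl 2298, Al 1817, N 2856.
So the second ionization energies run Al < Cl < N < O.

O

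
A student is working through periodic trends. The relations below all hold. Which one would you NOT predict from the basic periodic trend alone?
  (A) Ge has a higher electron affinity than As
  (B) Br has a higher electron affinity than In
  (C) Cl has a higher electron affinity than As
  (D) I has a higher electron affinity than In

The general trend: electron affinity increases across a period and decreases down a group.
(A) Ge (period 4, group 14) vs As (period 4, group 15): the stated order contradicts the simple trend.
(B) Br (period 4, group 17) vs In (period 5, group 13): the stated order agrees with the simple trend.
(C) Cl (period 3, group 17) vs As (period 4, group 15): the stated order agrees with the simple trend.
(D) I (period 5, group 17) vs In (period 5, group 13): the stated order agrees with the simple trend.
The exception is (A): adding an electron to As's half-filled 4p³ is unfavourable, so Ge (4p²) has the more exothermic EA.

(A)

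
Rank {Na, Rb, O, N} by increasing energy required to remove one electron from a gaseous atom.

N is in period 2, group 15; O is in period 2, group 16; Na is in period 3, group 1; Rb is in period 5, group 1.
IE₁ increases left→right with effective nuclear charge and decreases top→bottom as the valence shell moves farther out.
Neither a single period nor a single group — weigh both effects.
Na > Rb: they share group 1; the group trend gives Na the larger value.
O > Na: relative to Na, both the across-period and down-group shifts push O's first ionization energy up.
N > O: this pair runs against the simple trend — see the exception note.
Note the exception: N has a higher first ionization energy than O, contrary to the simple trend — pairing an electron in O's 2p⁴ costs repulsion energy, so O ionizes more easily than half-filled N (2p³).
For reference (kJ/mol): N 1402, O 1314, Na 496, Rb 403.
So from lowest to highest: Rb < Na < O < N.

Rb < Na < O < N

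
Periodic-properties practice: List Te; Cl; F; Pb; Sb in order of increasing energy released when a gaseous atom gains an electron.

Pb, Sb, Te, F, Cl

Adding an electron releases more energy for atoms nearer the top right (short of the noble gases).
Neither a single period nor a single group — weigh both effects.
Sb > Pb: both effects reinforce here, so Sb is clearly the higher of the two.
Te > Sb: both are in period 5; the period trend gives Te the larger value.
F > Te: relative to Te, both the across-period and down-group shifts push F's electron affinity up.
Cl > F: this pair runs against the simple trend — see the exception note.
Note the exception: Cl has a higher electron affinity than F, contrary to the simple trend — F's small 2p subshell makes the incoming electron feel strong e⁻–e⁻ repulsion, so Cl actually releases more energy on gaining an electron.
Tabulated electron affinity (kJ/mol): F 328, Cl 349, Sb 103, Te 190, Pb 35.
So from lowest to highest: Pb < Sb < Te < F < Cl.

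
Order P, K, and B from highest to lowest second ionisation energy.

K > B > P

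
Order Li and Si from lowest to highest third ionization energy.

After 2 electrons have been removed, what remains? Li²⁺ is already 1 electron into the core; Si²⁺ still has 2 valence electrons.
Pulling an electron out of a noble-gas core costs far more than removing a remaining valence electron, so Li sits at the high end of IE_3.
The numbers (kJ/mol): Li 11815, Si 3232.
Overall IE_3 order: Si < Li.

Si, Li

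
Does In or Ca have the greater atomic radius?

Ca is in period 4, group 2; In is in period 5, group 13.
Atomic radius shrinks across a period as nuclear charge pulls the same shell inward, and grows down a group as new shells are added.
These sit on a diagonal, where the across-period and down-group effects partly cancel.
Ca > In: the two effects oppose for this pair; the across-period effect wins (171 vs 142 pm).
For reference (pm): Ca 171, In 142.
So Ca has the greater atomic radius (Ca > In).

Ca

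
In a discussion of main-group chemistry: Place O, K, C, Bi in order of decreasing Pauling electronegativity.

O, C, Bi, K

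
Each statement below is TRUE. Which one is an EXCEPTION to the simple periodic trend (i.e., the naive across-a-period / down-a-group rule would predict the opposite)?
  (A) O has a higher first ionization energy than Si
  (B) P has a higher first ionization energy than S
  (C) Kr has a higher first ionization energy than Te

(B)

The general trend: first ionization energy increases across a period and decreases down a group.
(A) O (period 2, group 16) vs Si (period 3, group 14): the stated order agrees with the simple trend.
(B) P (period 3, group 15) vs S (period 3, group 16): the stated order contradicts the simple trend.
(C) Kr (period 4, group 18) vs Te (period 5, group 16): the stated order agrees with the simple trend.
The exception is (B): S (3p⁴) ionizes more easily than half-filled P (3p³) because the paired 3p electron in S is pushed out by e⁻–e⁻ repulsion.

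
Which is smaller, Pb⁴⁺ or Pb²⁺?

Both ions have Z = 82 protons, but Pb⁴⁺ has lost more electrons, so its remaining electrons feel a larger effective nuclear charge per electron and are pulled in more tightly.
Higher positive charge → smaller ion, so Pb²⁺ > Pb⁴⁺.

Pb⁴⁺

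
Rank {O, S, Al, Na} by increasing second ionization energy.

Al, S, O, Na

The second ionization energy removes an electron from the +1 ion. For each element: O⁺ still has 5 valence electrons; S⁺ still has 5 valence electrons; Al⁺ still has 2 valence electrons; Na⁺ is the bare [Ne] core.
Breaking into a closed-shell core is much more expensive than removing a leftover valence electron — Na has the largest IE_2 here.
Valence configurations: O⁺ [He]2s²2p³, S⁺ [Ne]3s²3p³, Al⁺ [Ne]3s².
Approximate IE_2 values (kJ/mol): O 3388, S 2252, Al 1817, Na 4562.
Hence IE_2: Al < S < O < Na.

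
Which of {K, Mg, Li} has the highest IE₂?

Li

The second ionization energy removes an electron from the +1 ion. For each element: K⁺ is the bare [Ar] core; Mg⁺ still has 1 valence electron; Li⁺ is the bare [He] core.
Pulling an electron out of a noble-gas core costs far more than removing a remaining valence electron, so K and Li sit at the high end of IE_2.
Approximate IE_2 values (kJ/mol): K 3052, Mg 1451, Li 7298.
Overall IE_2 order: Mg < K < Li.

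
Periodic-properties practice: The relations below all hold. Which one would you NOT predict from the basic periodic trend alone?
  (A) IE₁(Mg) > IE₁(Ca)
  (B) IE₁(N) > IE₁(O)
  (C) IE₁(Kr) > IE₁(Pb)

The general trend: first ionization energy increases across a period and decreases down a group.
(A) Mg (period 3, group 2) vs Ca (period 4, group 2): the stated order agrees with the simple trend.
(B) N (period 2, group 15) vs O (period 2, group 16): the stated order contradicts the simple trend.
(C) Kr (period 4, group 18) vs Pb (period 6, group 14): the stated order agrees with the simple trend.
The exception is (B): pairing an electron in O's 2p⁴ costs repulsion energy, so O ionizes more easily than half-filled N (2p³).

(B)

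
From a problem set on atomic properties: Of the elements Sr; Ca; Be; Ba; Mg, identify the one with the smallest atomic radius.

Be

Be is in period 2, group 2; Mg is in period 3, group 2; Ca is in period 4, group 2; Sr is in period 5, group 2; Ba is in period 6, group 2.
Across a period the added protons contract the valence shell; down a group each new principal shell makes the atom larger.
All are in group 2, so atomic radius increases down the group.
The smallest atomic radius among these belongs to Be.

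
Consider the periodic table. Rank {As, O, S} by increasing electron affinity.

O is in period 2, group 16; S is in period 3, group 16; As is in period 4, group 15.
Adding an electron releases more energy for atoms nearer the top right (short of the noble gases).
Here both period and group differ, so the two effects have to be weighed against each other.
O > As: relative to As, both the across-period and down-group shifts push O's electron affinity up.
S > O: this pair runs against the simple trend — see the exception note.
Note the exception: S has a higher electron affinity than O, contrary to the simple trend — the compact 2p subshell of O repels the added electron more than S's larger 3p does.
Tabulated electron affinity (kJ/mol): O 141, S 200, As 78.
So from lowest to highest: As < O < S.

As < O < S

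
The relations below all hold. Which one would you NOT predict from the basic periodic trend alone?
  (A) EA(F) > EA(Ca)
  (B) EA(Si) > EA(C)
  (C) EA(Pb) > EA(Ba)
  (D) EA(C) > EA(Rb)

The general trend: electron affinity increases across a period and decreases down a group.
(A) F (period 2, group 17) vs Ca (period 4, group 2): the stated order agrees with the simple trend.
(B) Si (period 3, group 14) vs C (period 2, group 14): the stated order contradicts the simple trend.
(C) Pb (period 6, group 14) vs Ba (period 6, group 2): the stated order agrees with the simple trend.
(D) C (period 2, group 14) vs Rb (period 5, group 1): the stated order agrees with the simple trend.
The exception is (B): Si's larger, more diffuse 3p orbitals accept an added electron slightly more readily than C's compact 2p.

(B)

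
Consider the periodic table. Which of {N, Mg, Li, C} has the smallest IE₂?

IE_2 is the cost of taking one more electron from the +1 cation: N⁺ still has 4 valence electrons; Mg⁺ still has 1 valence electron; Li⁺ is the bare [He] core; C⁺ still has 3 valence electrons.
Core electrons are held far more tightly than valence electrons, so Li tops the IE_2 order.
Valence configurations: N⁺ [He]2s²2p², Mg⁺ [Ne]3s¹, C⁺ [He]2s²2p¹.
The numbers (kJ/mol): N 2856, Mg 1451, Li 7298, C 2353.
Hence IE_2: Mg < C < N < Li.

Mg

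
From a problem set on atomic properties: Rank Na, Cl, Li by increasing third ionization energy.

After 2 electrons have been removed, what remains? Na²⁺ is already 1 electron into the core; Cl²⁺ still has 5 valence electrons; Li²⁺ is already 1 electron into the core.
Core electrons are held far more tightly than valence electrons, so Na and Li top the IE_3 order.
The numbers (kJ/mol): Na 6910, Cl 3822, Li 11815.
Putting it together, IE_3: Cl < Na < Li.

Cl < Na < Li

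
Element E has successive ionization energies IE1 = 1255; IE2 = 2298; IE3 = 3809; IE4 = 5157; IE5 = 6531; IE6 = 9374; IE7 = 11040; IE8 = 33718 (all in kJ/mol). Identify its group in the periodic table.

Look for the largest jump between consecutive ionization energies: IE8/IE7 ≈ 3.1, far larger than any earlier ratio.
That jump marks the point where a core electron is being removed. So the atom has 7 valence electrons.
A main-group element with 7 valence electrons is in group 17.

Group 17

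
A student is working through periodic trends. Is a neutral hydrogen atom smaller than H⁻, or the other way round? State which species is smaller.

H

Forming H⁻ adds 1 electron to H. More electron–electron repulsion in the same shell, with unchanged nuclear charge, lets the cloud expand.
An anion is larger than its parent atom: H⁻ > H.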